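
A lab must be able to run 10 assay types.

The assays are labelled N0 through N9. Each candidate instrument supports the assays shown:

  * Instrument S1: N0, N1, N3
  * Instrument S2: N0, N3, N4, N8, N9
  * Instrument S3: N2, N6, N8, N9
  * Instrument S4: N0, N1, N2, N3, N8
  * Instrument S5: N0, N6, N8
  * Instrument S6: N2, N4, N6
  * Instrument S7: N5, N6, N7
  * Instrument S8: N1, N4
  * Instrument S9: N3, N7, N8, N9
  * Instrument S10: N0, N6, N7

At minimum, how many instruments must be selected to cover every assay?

Take {S2, S4, S7}. Their union is {N0, N1, N2, N3, N4, N5, N6, N7, N8, N9}, which is all 10 assays.
Only S7 contains N5, so S7 is forced; the remaining 7 assays need at least 2 more instruments (each remaining instrument adds at most 5) — so at least 3 instruments are needed, and 3 is optimal.

3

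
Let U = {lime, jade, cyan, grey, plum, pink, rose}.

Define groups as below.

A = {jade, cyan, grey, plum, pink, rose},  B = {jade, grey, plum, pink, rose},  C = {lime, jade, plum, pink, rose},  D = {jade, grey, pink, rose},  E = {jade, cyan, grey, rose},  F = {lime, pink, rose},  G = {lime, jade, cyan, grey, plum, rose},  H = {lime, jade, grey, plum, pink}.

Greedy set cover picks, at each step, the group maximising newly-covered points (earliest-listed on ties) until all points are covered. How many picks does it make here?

Greedy: pick A (covers 6 new) → pick C (covers 1 new). Total picks: 2.

2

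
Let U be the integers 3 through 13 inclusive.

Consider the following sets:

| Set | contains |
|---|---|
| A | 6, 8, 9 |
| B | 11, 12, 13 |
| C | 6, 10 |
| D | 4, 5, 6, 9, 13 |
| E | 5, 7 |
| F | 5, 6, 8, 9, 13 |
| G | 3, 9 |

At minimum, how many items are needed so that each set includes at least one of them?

H = {5, 6, 9, 11} meets every set (each contains at least one member of H), and |H| = 4.
The sets B, C, E, G are pairwise disjoint, so any hitting set needs a separate item for each — at least 4. Hence 4 is optimal.

4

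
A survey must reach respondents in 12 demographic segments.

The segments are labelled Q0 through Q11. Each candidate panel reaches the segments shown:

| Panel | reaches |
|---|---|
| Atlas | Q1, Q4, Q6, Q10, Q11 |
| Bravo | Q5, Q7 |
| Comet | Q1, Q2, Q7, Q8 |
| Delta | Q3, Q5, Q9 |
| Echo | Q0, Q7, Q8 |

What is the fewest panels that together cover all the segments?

4

Atlas and Comet and Delta and Echo together: Atlas ∪ Comet ∪ Delta ∪ Echo = {Q0, Q1, Q2, Q3, Q4, Q5, Q6, Q7, Q8, Q9, Q10, Q11} — every segment is covered.
Only Atlas contains Q4, so Atlas is forced; the remaining 7 segments need at least 3 more panels (each remaining panel adds at most 3) — so at least 4 panels are needed, and 4 is optimal.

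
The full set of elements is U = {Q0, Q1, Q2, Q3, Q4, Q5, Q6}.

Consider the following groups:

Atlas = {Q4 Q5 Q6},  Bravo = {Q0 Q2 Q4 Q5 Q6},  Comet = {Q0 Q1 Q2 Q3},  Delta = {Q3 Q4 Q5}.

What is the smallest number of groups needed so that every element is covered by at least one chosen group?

Atlas and Comet cover everything between them: the union {Q0, Q1, Q2, Q3, Q4, Q5, Q6} is all of U.
No single group has all 7 elements (the largest, Bravo, has 5), so 2 is optimal.

2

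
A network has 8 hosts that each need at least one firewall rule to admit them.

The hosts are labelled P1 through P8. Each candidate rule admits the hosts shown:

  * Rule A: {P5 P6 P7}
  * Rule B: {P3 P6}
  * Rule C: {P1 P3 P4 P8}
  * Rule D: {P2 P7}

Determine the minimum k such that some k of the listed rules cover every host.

3

A and C and D together: A ∪ C ∪ D = {P1, P2, P3, P4, P5, P6, P7, P8} — every host is covered.
Only C contains P1, so C is forced; the remaining 4 hosts need at least 2 more rules (each remaining rule adds at most 3) — so at least 3 rules are needed, and 3 is optimal.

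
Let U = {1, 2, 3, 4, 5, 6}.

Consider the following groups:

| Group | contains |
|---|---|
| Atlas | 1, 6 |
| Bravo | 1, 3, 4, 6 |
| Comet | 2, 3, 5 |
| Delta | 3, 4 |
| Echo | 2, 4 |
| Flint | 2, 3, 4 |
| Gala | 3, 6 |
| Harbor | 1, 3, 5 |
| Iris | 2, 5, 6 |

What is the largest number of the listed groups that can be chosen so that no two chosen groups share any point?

Atlas, Echo are pairwise disjoint (Atlas={1,6}; Echo={2,4}).
Every remaining group overlaps one of these, and no 3 of the listed groups are pairwise disjoint, so 2 is the maximum.

2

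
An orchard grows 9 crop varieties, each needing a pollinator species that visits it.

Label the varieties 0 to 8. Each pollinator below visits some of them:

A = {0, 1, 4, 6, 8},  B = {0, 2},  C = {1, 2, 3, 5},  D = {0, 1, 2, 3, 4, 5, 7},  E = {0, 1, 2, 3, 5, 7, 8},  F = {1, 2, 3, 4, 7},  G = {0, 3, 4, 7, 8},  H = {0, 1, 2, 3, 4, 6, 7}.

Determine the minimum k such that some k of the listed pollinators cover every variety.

A and E together: A ∪ E = {0, 1, 2, 3, 4, 5, 6, 7, 8} — every variety is covered.
No single pollinator has all 9 varieties (the largest, D, has 7), so 2 is optimal.

2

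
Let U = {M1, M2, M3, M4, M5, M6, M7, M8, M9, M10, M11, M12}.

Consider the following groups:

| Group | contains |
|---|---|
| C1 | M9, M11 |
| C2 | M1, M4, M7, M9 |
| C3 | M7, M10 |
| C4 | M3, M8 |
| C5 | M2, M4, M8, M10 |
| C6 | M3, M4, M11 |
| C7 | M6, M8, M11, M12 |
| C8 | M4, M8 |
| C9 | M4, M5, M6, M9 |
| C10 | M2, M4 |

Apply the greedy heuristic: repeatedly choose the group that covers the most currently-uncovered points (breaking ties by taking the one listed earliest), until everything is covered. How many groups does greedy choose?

5

Greedy: pick C2 (covers 4 new) → pick C7 (covers 4 new) → pick C5 (covers 2 new) → pick C4 (covers 1 new) → pick C9 (covers 1 new). Total picks: 5.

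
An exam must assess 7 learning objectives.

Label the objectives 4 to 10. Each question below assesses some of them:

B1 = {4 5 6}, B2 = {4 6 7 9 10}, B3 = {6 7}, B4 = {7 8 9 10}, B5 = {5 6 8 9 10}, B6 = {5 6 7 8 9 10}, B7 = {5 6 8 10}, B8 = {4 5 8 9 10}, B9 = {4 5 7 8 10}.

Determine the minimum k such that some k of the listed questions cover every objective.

Take {B5, B9}. Their union is {4, 5, 6, 7, 8, 9, 10}, which is all 7 objectives.
No single question has all 7 objectives (the largest, B6, has 6), so 2 is optimal.

2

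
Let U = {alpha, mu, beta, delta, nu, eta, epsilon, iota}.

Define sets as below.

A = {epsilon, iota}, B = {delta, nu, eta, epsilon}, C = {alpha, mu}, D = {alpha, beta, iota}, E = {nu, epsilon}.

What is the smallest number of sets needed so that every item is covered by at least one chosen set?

3

B, C, and D cover everything between them: the union {alpha, mu, beta, delta, nu, eta, epsilon, iota} is all of U.
Only C contains mu, so C is forced; the remaining 6 items need at least 2 more sets (each remaining set adds at most 4) — so at least 3 sets are needed, and 3 is optimal.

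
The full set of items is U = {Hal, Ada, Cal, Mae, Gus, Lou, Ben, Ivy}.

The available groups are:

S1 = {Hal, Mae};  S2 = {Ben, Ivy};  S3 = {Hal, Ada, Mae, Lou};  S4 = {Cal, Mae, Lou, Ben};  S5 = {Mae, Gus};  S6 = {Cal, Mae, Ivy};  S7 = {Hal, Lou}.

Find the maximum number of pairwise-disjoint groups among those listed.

S2, S5, S7 are pairwise disjoint (S2={Ben,Ivy}; S5={Mae,Gus}; S7={Hal,Lou}).
Every remaining group overlaps one of these, and no 4 of the listed groups are pairwise disjoint, so 3 is the maximum.

3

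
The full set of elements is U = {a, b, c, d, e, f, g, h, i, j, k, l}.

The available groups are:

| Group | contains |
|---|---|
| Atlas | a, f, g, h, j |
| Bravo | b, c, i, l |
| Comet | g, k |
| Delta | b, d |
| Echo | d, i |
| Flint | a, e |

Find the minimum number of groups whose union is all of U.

5

Atlas, Bravo, Comet, Delta, and Flint cover everything between them: the union {a, b, c, d, e, f, g, h, i, j, k, l} is all of U.
No 4 of the 6 groups cover everything (all 15 combinations miss at least one element), so 5 is optimal.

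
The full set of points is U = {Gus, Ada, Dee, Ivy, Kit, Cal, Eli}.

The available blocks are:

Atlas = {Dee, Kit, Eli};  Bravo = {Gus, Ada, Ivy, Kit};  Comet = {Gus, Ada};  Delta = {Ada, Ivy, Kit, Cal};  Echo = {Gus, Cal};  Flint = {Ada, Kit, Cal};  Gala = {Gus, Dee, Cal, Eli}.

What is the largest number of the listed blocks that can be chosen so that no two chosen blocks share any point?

Atlas, Echo are pairwise disjoint (Atlas={Dee,Kit,Eli}; Echo={Gus,Cal}).
Every remaining block overlaps one of these, and no 3 of the listed blocks are pairwise disjoint, so 2 is the maximum.

2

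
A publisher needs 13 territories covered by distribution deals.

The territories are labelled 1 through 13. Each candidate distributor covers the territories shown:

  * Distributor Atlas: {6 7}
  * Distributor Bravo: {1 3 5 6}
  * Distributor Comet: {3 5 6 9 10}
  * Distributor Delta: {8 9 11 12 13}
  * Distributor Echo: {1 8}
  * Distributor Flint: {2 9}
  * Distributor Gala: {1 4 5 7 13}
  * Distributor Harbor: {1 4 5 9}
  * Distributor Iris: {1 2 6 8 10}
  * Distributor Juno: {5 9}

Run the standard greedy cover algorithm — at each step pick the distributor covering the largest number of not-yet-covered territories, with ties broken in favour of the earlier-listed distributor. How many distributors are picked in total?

4

Greedy: pick Comet (covers 5 new) → pick Delta (covers 4 new) → pick Gala (covers 3 new) → pick Flint (covers 1 new). Total picks: 4.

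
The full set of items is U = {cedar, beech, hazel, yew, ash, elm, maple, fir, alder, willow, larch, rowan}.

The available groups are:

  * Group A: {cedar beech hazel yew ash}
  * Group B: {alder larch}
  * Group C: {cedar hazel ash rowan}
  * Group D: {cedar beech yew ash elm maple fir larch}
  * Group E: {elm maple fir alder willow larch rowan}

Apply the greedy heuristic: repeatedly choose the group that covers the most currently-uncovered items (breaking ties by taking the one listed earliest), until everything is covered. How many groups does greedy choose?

3

Greedy: pick D (covers 8 new) → pick E (covers 3 new) → pick A (covers 1 new). Total picks: 3.
(The true minimum cover uses only 2 groups, so greedy is not optimal here.)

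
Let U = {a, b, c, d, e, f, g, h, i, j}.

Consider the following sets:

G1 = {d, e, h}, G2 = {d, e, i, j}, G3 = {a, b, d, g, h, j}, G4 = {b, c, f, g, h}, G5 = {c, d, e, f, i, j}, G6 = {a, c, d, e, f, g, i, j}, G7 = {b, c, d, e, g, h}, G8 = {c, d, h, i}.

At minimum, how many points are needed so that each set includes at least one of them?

T = {e, h} meets every set (each contains at least one member of T), and |T| = 2.
The sets G2, G4 are pairwise disjoint, so any hitting set needs a separate point for each — at least 2. Hence 2 is optimal.

2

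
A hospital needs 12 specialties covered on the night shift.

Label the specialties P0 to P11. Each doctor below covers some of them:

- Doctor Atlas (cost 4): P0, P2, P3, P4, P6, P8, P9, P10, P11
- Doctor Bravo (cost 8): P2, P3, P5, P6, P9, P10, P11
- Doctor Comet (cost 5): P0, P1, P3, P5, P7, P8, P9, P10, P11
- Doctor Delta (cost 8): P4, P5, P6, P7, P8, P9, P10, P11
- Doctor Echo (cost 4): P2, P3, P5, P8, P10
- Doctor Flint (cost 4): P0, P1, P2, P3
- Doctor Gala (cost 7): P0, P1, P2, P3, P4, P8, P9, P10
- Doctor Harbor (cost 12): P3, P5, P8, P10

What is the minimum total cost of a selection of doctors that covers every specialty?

9

Atlas, Comet together cover every specialty (Atlas ∪ Comet = {P0, P1, P2, P3, P4, P5, P6, P7, P8, P9, P10, P11}); total cost 4 + 5 = 9.
No covering selection has total cost below 9.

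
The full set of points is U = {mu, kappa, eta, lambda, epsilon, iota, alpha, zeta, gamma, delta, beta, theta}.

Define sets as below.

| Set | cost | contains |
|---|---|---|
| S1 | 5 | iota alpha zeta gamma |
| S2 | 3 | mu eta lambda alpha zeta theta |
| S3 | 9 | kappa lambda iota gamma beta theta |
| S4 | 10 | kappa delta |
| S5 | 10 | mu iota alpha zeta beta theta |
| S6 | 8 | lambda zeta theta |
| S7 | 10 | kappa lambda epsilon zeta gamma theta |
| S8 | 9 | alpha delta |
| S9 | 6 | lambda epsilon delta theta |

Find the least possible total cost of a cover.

S2, S3, S9 together cover every point (S2 ∪ S3 ∪ S9 = {mu, kappa, eta, lambda, epsilon, iota, alpha, zeta, gamma, delta, beta, theta}); total cost 3 + 9 + 6 = 18.
No covering selection has total cost below 18.

18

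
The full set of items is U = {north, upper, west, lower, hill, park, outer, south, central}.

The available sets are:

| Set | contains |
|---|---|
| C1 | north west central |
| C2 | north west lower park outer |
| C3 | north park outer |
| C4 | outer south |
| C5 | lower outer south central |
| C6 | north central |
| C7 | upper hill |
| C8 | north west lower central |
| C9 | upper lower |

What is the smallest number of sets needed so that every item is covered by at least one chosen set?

Take {C2, C5, C7}. Their union is {north, upper, west, lower, hill, park, outer, south, central}, which is all 9 items.
Only C7 contains hill, so C7 is forced; the remaining 7 items need at least 2 more sets (each remaining set adds at most 5) — so at least 3 sets are needed, and 3 is optimal.

3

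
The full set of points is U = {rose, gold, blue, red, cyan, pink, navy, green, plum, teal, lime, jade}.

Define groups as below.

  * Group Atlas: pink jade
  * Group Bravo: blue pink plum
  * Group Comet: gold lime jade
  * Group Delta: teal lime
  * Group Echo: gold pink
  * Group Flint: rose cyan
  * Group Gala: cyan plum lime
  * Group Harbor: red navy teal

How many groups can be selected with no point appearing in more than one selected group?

4

Bravo, Comet, Flint, Harbor are pairwise disjoint (Bravo={blue,pink,plum}; Comet={gold,lime,jade}; Flint={rose,cyan}; Harbor={red,navy,teal}).
Every remaining group overlaps one of these, and no 5 of the listed groups are pairwise disjoint, so 4 is the maximum.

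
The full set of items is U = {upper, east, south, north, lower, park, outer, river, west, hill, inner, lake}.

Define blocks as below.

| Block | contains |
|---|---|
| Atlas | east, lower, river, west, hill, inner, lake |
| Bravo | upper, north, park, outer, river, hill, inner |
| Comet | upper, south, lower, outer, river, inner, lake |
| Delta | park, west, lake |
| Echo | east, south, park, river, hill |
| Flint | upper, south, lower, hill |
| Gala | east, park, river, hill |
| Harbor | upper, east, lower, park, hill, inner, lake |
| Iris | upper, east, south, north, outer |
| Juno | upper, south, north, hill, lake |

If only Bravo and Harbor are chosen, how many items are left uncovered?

Union of Bravo, Harbor = {upper, east, north, lower, park, outer, river, hill, inner, lake}.
Not covered: south, west — 2 items.

2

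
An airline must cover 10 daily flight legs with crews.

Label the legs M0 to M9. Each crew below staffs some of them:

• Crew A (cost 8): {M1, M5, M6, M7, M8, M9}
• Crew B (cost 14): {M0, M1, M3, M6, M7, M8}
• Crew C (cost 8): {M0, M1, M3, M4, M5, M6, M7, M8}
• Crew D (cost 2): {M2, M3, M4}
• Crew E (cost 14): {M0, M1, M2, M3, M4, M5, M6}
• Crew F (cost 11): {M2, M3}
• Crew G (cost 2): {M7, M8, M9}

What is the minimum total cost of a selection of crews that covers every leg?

C, D, G together cover every leg (C ∪ D ∪ G = {M0, M1, M2, M3, M4, M5, M6, M7, M8, M9}); total cost 8 + 2 + 2 = 12.
No covering selection has total cost below 12.

12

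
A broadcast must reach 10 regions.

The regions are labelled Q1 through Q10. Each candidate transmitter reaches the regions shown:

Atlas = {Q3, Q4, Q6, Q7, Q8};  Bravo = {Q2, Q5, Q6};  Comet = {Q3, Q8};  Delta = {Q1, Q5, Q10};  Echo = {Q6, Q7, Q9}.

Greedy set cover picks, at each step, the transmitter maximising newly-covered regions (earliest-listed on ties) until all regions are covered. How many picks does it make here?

Greedy: pick Atlas (covers 5 new) → pick Delta (covers 3 new) → pick Bravo (covers 1 new) → pick Echo (covers 1 new). Total picks: 4.

4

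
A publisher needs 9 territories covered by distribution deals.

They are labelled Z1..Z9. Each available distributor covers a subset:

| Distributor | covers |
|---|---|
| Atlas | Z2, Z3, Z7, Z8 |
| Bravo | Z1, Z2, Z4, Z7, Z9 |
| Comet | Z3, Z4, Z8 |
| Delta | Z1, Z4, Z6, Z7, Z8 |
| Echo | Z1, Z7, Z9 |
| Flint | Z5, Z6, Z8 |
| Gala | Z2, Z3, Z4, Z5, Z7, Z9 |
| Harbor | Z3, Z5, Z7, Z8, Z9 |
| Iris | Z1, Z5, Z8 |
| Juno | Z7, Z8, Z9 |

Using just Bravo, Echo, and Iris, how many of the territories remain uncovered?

Union of Bravo, Echo, Iris = {Z1, Z2, Z4, Z5, Z7, Z8, Z9}.
Not covered: Z3, Z6 — 2 territories.

2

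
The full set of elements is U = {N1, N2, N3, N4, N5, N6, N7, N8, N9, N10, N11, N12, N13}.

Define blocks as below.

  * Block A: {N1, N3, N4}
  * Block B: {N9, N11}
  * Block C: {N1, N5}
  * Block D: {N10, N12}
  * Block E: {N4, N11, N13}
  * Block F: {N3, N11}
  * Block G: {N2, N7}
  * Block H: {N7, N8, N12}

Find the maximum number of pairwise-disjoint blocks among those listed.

4

C, D, E, G are pairwise disjoint (C={N1,N5}; D={N10,N12}; E={N4,N11,N13}; G={N2,N7}).
Every remaining block overlaps one of these, and no 5 of the listed blocks are pairwise disjoint, so 4 is the maximum.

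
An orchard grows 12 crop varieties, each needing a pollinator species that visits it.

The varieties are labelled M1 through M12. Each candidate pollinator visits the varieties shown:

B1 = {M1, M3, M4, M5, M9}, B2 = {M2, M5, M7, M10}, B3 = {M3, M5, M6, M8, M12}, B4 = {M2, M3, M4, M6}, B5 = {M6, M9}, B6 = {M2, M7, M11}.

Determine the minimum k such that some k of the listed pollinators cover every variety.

Take {B1, B2, B3, B6}. Their union is {M1, M2, M3, M4, M5, M6, M7, M8, M9, M10, M11, M12}, which is all 12 varieties.
Only B1 contains M1, so B1 is forced; the remaining 7 varieties need at least 3 more pollinators (each remaining pollinator adds at most 3) — so at least 4 pollinators are needed, and 4 is optimal.

4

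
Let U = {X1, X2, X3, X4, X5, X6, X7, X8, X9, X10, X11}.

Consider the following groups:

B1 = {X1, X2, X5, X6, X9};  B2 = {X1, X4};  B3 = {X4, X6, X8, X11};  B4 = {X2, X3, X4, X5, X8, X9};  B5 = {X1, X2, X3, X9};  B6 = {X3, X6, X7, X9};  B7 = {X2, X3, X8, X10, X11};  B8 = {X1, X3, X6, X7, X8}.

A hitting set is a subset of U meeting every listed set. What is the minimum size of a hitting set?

3

The 3 points {X3, X4, X5} hit every group.
No choice of 2 points meets every group, so 3 is the minimum.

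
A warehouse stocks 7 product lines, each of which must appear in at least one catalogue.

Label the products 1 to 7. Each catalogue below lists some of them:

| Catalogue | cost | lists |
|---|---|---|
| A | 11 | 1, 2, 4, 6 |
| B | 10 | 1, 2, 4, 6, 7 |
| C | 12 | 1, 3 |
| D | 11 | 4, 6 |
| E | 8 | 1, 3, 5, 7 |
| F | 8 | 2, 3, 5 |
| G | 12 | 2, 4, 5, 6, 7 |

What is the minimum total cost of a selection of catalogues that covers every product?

B, F together cover every product (B ∪ F = {1, 2, 3, 4, 5, 6, 7}); total cost 10 + 8 = 18.
No covering selection has total cost below 18.

18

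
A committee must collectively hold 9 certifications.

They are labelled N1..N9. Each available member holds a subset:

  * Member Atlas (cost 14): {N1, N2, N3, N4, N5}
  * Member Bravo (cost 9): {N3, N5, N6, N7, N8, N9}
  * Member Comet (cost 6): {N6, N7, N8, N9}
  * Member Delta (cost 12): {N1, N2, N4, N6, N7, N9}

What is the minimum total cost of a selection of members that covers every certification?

20

Atlas, Comet together cover every certification (Atlas ∪ Comet = {N1, N2, N3, N4, N5, N6, N7, N8, N9}); total cost 14 + 6 = 20.
The greedy pick Bravo, Delta costs 21; no covering selection beats 20.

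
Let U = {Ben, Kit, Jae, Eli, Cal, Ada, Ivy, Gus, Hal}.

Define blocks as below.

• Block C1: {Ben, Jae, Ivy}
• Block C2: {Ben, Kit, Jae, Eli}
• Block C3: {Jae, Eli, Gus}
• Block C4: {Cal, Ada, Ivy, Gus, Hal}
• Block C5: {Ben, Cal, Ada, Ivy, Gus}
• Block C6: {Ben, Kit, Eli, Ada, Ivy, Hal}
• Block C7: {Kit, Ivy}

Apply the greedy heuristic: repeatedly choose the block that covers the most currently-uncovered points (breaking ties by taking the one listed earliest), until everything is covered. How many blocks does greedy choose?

3

Greedy: pick C6 (covers 6 new) → pick C3 (covers 2 new) → pick C4 (covers 1 new). Total picks: 3.
(The true minimum cover uses only 2 blocks, so greedy is not optimal here.)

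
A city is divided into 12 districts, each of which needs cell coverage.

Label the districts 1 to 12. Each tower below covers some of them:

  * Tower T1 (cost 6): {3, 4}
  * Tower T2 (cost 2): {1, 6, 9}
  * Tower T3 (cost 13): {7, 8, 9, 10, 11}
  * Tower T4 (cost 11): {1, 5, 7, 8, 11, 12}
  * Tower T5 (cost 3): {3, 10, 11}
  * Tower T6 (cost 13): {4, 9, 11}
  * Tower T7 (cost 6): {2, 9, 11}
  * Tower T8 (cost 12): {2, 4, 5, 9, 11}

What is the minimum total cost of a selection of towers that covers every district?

28

T2, T4, T5, T8 together cover every district (T2 ∪ T4 ∪ T5 ∪ T8 = {1, 2, 3, 4, 5, 6, 7, 8, 9, 10, 11, 12}); total cost 2 + 11 + 3 + 12 = 28.
No covering selection has total cost below 28.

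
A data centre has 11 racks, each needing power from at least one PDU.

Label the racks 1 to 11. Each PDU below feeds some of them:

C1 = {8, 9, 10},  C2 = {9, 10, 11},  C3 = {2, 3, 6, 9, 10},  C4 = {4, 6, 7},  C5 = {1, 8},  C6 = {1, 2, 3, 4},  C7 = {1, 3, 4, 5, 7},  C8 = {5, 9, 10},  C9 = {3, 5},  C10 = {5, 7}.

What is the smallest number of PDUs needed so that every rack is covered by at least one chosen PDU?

C2 and C3 and C5 and C7 together: C2 ∪ C3 ∪ C5 ∪ C7 = {1, 2, 3, 4, 5, 6, 7, 8, 9, 10, 11} — every rack is covered.
No 3 of the 10 PDUs cover everything (all 120 combinations miss at least one rack), so 4 is optimal.

4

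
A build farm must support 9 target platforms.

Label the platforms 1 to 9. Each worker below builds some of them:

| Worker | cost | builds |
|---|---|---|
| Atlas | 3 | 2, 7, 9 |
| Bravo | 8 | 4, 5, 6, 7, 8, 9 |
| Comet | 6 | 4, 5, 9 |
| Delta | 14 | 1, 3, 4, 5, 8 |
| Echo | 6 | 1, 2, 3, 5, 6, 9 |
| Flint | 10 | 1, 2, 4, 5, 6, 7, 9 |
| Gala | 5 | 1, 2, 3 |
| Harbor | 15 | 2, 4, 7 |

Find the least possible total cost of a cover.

13

Bravo, Gala together cover every platform (Bravo ∪ Gala = {1, 2, 3, 4, 5, 6, 7, 8, 9}); total cost 8 + 5 = 13.
The greedy pick Atlas, Echo, Bravo costs 17; no covering selection beats 13.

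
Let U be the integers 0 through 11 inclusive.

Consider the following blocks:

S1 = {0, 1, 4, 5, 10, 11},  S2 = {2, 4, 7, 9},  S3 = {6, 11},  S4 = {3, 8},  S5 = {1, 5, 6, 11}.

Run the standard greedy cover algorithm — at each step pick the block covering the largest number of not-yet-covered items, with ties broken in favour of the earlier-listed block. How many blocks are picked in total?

4

Greedy: pick S1 (covers 6 new) → pick S2 (covers 3 new) → pick S4 (covers 2 new) → pick S3 (covers 1 new). Total picks: 4.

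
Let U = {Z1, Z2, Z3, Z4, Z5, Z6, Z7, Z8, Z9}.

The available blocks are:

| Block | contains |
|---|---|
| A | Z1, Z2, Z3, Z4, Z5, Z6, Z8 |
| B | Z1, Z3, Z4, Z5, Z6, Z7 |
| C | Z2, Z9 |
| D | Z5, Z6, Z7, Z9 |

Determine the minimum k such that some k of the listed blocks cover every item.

A and D cover everything between them: the union {Z1, Z2, Z3, Z4, Z5, Z6, Z7, Z8, Z9} is all of U.
No single block has all 9 items (the largest, A, has 7), so 2 is optimal.

2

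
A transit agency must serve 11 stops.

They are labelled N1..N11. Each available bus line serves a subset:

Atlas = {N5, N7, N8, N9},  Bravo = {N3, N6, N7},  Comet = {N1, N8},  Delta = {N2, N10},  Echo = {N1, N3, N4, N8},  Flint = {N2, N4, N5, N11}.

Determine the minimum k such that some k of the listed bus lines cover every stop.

5

Take {Atlas, Bravo, Comet, Delta, Flint}. Their union is {N1, N2, N3, N4, N5, N6, N7, N8, N9, N10, N11}, which is all 11 stops.
No 4 of the 6 bus lines cover everything (all 15 combinations miss at least one stop), so 5 is optimal.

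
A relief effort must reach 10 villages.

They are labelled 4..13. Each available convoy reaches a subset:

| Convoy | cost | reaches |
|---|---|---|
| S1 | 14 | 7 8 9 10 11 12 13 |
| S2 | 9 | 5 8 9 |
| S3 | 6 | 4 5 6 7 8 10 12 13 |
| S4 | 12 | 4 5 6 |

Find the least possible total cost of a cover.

S1, S3 together cover every village (S1 ∪ S3 = {4, 5, 6, 7, 8, 9, 10, 11, 12, 13}); total cost 14 + 6 = 20.
No covering selection has total cost below 20.

20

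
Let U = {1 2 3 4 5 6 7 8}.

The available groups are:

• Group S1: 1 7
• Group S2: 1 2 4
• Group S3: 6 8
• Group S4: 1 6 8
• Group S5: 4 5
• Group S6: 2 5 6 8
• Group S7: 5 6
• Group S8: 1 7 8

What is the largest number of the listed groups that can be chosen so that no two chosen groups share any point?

S1, S3, S5 are pairwise disjoint (S1={1,7}; S3={6,8}; S5={4,5}).
Every remaining group overlaps one of these, and no 4 of the listed groups are pairwise disjoint, so 3 is the maximum.

3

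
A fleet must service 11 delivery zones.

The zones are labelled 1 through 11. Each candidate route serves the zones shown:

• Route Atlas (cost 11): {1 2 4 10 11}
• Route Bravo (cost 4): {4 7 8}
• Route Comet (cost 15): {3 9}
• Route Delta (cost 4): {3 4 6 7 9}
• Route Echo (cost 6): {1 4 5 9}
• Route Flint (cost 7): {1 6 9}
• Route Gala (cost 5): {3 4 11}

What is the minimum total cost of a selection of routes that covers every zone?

25

Atlas, Bravo, Delta, Echo together cover every zone (Atlas ∪ Bravo ∪ Delta ∪ Echo = {1, 2, 3, 4, 5, 6, 7, 8, 9, 10, 11}); total cost 11 + 4 + 4 + 6 = 25.
No covering selection has total cost below 25.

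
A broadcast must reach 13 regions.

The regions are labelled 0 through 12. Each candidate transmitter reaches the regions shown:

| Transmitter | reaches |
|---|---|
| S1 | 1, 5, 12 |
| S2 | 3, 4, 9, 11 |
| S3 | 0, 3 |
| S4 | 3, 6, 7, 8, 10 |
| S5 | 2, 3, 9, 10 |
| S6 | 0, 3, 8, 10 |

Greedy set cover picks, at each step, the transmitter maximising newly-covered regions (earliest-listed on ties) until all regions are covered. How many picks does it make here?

Greedy: pick S4 (covers 5 new) → pick S1 (covers 3 new) → pick S2 (covers 3 new) → pick S3 (covers 1 new) → pick S5 (covers 1 new). Total picks: 5.

5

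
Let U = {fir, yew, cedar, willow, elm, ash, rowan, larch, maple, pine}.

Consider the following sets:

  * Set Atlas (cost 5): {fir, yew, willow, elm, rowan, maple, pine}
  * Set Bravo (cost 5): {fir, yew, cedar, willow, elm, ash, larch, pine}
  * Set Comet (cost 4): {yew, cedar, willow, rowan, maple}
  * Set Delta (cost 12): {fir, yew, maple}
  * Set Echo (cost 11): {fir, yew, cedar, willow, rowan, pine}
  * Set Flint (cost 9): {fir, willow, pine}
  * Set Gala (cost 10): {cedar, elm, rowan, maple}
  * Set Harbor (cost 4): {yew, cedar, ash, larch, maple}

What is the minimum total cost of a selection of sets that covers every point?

Bravo, Comet together cover every point (Bravo ∪ Comet = {fir, yew, cedar, willow, elm, ash, rowan, larch, maple, pine}); total cost 5 + 4 = 9.
No covering selection has total cost below 9.

9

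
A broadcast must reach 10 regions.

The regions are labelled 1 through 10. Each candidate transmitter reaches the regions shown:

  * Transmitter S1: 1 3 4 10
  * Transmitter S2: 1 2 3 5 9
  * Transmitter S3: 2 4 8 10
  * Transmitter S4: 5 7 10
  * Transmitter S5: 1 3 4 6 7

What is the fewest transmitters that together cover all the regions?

S2 and S3 and S5 together: S2 ∪ S3 ∪ S5 = {1, 2, 3, 4, 5, 6, 7, 8, 9, 10} — every region is covered.
Only S5 contains 6, so S5 is forced; the remaining 5 regions need at least 2 more transmitters (each remaining transmitter adds at most 3) — so at least 3 transmitters are needed, and 3 is optimal.

3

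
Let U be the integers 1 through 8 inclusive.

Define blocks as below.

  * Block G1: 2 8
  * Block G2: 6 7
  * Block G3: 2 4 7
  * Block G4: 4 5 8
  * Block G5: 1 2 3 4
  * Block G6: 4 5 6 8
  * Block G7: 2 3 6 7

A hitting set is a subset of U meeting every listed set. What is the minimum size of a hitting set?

H = {4, 7, 8} meets every block (each contains at least one member of H), and |H| = 3.
No choice of 2 elements meets every block, so 3 is the minimum.

3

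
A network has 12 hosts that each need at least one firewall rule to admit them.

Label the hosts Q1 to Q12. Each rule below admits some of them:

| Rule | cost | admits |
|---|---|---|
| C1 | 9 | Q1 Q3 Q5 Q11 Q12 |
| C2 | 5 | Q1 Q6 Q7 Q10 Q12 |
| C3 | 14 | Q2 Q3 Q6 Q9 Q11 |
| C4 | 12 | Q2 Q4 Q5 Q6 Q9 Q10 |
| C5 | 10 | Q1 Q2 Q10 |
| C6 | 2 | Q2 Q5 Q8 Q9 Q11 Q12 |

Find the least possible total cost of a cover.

28

C1, C2, C4, C6 together cover every host (C1 ∪ C2 ∪ C4 ∪ C6 = {Q1, Q2, Q3, Q4, Q5, Q6, Q7, Q8, Q9, Q10, Q11, Q12}); total cost 9 + 5 + 12 + 2 = 28.
No covering selection has total cost below 28.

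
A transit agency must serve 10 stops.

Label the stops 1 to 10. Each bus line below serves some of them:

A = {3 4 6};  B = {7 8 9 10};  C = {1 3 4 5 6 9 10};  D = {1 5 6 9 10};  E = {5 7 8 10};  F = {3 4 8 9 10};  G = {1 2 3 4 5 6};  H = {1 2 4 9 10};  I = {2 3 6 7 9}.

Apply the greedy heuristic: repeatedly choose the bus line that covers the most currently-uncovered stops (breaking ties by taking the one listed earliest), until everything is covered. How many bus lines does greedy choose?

3

Greedy: pick C (covers 7 new) → pick B (covers 2 new) → pick G (covers 1 new). Total picks: 3.
(The true minimum cover uses only 2 bus lines, so greedy is not optimal here.)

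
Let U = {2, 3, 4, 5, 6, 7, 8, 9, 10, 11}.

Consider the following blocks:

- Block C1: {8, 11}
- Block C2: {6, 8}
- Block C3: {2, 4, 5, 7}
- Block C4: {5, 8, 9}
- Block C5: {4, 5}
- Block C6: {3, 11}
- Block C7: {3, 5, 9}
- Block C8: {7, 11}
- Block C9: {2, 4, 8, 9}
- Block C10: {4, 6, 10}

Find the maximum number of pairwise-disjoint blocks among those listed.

3

C2, C5, C6 are pairwise disjoint (C2={6,8}; C5={4,5}; C6={3,11}).
Every remaining block overlaps one of these, and no 4 of the listed blocks are pairwise disjoint, so 3 is the maximum.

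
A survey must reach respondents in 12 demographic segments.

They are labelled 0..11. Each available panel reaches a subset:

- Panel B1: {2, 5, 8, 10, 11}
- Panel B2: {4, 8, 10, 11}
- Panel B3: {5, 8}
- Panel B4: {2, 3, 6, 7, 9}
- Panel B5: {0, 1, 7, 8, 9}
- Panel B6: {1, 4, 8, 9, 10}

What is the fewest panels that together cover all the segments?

B2 and B3 and B4 and B5 together: B2 ∪ B3 ∪ B4 ∪ B5 = {0, 1, 2, 3, 4, 5, 6, 7, 8, 9, 10, 11} — every segment is covered.
No 3 of the 6 panels cover everything (all 20 combinations miss at least one segment), so 4 is optimal.

4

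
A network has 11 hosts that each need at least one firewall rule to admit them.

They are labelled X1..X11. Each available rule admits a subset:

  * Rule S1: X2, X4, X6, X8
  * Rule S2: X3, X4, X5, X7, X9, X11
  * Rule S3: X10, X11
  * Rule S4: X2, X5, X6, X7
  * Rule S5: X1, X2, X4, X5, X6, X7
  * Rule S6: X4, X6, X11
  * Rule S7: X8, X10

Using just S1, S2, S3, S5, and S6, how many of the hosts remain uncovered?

0

Union of S1, S2, S3, S5, S6 = {X1, X2, X3, X4, X5, X6, X7, X8, X9, X10, X11} — that's every host, so 0 are uncovered.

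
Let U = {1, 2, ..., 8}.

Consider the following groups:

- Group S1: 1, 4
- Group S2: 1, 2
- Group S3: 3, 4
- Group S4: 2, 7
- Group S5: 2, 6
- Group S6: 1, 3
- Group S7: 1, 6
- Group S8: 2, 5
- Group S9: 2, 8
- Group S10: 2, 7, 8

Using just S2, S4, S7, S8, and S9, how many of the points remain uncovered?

2

Union of S2, S4, S7, S8, S9 = {1, 2, 5, 6, 7, 8}.
Not covered: 3, 4 — 2 points.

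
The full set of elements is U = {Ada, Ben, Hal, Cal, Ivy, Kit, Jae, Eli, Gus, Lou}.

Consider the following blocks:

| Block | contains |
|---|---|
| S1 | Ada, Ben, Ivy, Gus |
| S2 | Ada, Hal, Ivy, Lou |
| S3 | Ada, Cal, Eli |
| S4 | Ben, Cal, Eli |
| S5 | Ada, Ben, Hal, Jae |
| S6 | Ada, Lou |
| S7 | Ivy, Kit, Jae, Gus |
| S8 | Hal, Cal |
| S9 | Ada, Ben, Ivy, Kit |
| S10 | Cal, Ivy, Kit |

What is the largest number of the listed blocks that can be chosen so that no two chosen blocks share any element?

S6, S7, S8 are pairwise disjoint (S6={Ada,Lou}; S7={Ivy,Kit,Jae,Gus}; S8={Hal,Cal}).
Every remaining block overlaps one of these, and no 4 of the listed blocks are pairwise disjoint, so 3 is the maximum.

3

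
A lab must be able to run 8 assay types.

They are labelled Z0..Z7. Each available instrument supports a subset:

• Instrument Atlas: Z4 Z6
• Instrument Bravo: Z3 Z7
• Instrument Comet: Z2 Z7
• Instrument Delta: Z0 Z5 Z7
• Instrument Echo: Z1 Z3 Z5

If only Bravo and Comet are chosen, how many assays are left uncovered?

5

Union of Bravo, Comet = {Z2, Z3, Z7}.
Not covered: Z0, Z1, Z4, Z5, Z6 — 5 assays.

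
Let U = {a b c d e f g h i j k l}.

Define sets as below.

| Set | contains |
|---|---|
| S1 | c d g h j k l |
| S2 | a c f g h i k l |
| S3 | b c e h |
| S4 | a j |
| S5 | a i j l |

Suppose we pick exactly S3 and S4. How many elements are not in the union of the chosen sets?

6

Union of S3, S4 = {a, b, c, e, h, j}.
Not covered: d, f, g, i, k, l — 6 elements.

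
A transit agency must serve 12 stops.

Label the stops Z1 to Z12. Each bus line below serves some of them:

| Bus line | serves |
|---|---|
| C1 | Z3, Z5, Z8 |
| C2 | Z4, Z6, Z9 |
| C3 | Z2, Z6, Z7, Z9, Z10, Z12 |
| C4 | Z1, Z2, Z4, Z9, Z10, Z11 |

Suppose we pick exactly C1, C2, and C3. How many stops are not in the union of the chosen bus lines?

2

Union of C1, C2, C3 = {Z2, Z3, Z4, Z5, Z6, Z7, Z8, Z9, Z10, Z12}.
Not covered: Z1, Z11 — 2 stops.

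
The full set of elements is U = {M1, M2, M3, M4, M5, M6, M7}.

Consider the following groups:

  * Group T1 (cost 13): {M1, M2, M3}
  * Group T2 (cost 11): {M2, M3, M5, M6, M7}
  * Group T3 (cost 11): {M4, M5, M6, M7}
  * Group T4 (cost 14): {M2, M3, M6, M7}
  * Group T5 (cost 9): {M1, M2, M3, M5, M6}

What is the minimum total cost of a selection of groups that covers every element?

T3, T5 together cover every element (T3 ∪ T5 = {M1, M2, M3, M4, M5, M6, M7}); total cost 11 + 9 = 20.
No covering selection has total cost below 20.

20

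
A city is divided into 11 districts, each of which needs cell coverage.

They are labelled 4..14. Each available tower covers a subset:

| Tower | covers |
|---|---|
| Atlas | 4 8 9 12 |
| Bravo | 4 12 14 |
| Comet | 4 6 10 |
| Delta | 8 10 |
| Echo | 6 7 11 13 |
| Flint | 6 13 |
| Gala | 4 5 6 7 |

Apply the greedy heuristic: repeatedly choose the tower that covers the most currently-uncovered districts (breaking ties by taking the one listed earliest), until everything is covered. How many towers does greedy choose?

5

Greedy: pick Atlas (covers 4 new) → pick Echo (covers 4 new) → pick Bravo (covers 1 new) → pick Comet (covers 1 new) → pick Gala (covers 1 new). Total picks: 5.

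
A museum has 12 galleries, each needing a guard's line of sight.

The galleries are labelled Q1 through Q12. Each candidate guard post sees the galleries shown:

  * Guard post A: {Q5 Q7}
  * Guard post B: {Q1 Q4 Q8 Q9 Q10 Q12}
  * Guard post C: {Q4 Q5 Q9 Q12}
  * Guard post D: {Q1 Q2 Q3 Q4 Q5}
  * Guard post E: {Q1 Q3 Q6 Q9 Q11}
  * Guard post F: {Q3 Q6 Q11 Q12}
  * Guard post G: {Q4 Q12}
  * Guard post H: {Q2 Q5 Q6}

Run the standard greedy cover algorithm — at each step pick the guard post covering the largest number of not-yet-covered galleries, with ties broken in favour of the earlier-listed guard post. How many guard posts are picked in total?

4

Greedy: pick B (covers 6 new) → pick D (covers 3 new) → pick E (covers 2 new) → pick A (covers 1 new). Total picks: 4.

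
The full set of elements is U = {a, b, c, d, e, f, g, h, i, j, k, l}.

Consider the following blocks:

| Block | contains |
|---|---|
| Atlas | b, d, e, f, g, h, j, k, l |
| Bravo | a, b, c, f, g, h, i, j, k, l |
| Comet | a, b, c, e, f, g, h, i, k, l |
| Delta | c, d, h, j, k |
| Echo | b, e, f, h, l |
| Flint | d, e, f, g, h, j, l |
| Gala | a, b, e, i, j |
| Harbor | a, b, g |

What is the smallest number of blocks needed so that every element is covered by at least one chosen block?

2

Comet and Flint together: Comet ∪ Flint = {a, b, c, d, e, f, g, h, i, j, k, l} — every element is covered.
No single block has all 12 elements (the largest, Bravo, has 10), so 2 is optimal.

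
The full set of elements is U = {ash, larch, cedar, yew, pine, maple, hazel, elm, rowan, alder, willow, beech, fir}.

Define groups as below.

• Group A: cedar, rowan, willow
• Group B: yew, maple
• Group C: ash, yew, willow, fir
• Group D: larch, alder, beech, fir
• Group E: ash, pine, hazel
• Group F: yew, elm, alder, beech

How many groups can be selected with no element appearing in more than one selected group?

4

A, B, D, E are pairwise disjoint (A={cedar,rowan,willow}; B={yew,maple}; D={larch,alder,beech,fir}; E={ash,pine,hazel}).
Every remaining group overlaps one of these, and no 5 of the listed groups are pairwise disjoint, so 4 is the maximum.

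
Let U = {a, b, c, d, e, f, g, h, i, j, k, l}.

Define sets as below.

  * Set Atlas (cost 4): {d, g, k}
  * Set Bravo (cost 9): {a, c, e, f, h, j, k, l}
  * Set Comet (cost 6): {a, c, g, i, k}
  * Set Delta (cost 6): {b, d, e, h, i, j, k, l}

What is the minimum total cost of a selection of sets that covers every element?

19

Atlas, Bravo, Delta together cover every element (Atlas ∪ Bravo ∪ Delta = {a, b, c, d, e, f, g, h, i, j, k, l}); total cost 4 + 9 + 6 = 19.
The greedy pick Delta, Comet, Bravo costs 21; no covering selection beats 19.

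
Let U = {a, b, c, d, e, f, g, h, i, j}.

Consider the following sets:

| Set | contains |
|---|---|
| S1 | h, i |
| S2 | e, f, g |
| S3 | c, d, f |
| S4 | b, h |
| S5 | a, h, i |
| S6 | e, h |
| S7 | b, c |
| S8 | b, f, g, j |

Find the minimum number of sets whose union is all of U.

4

Take {S3, S5, S6, S8}. Their union is {a, b, c, d, e, f, g, h, i, j}, which is all 10 points.
Only S3 contains d, so S3 is forced; the remaining 7 points need at least 3 more sets (each remaining set adds at most 3) — so at least 4 sets are needed, and 4 is optimal.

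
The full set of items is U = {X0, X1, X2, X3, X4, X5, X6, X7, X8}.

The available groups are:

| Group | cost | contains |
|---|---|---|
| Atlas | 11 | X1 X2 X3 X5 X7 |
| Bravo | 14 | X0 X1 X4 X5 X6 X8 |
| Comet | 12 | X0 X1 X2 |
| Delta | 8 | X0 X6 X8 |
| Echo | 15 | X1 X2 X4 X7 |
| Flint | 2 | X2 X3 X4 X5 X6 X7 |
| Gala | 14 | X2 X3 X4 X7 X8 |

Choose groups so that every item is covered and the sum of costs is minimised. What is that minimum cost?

16

Bravo, Flint together cover every item (Bravo ∪ Flint = {X0, X1, X2, X3, X4, X5, X6, X7, X8}); total cost 14 + 2 = 16.
The greedy pick Flint, Delta, Atlas costs 21; no covering selection beats 16.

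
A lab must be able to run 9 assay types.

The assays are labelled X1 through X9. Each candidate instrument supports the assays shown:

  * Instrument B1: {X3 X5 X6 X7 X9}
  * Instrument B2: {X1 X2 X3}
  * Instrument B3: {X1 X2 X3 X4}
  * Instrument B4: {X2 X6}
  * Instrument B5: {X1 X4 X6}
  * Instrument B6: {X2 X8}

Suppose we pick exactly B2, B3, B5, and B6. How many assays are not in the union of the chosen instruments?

3

Union of B2, B3, B5, B6 = {X1, X2, X3, X4, X6, X8}.
Not covered: X5, X7, X9 — 3 assays.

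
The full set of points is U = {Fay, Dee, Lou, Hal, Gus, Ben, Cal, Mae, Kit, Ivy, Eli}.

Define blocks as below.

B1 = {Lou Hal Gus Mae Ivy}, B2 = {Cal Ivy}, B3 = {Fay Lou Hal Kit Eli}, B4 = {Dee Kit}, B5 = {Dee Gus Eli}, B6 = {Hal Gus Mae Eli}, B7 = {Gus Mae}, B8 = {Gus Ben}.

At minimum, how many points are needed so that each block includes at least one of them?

3

The 3 points {Gus, Cal, Kit} hit every block.
The blocks B2, B4, B6 are pairwise disjoint, so any hitting set needs a separate point for each — at least 3. Hence 3 is optimal.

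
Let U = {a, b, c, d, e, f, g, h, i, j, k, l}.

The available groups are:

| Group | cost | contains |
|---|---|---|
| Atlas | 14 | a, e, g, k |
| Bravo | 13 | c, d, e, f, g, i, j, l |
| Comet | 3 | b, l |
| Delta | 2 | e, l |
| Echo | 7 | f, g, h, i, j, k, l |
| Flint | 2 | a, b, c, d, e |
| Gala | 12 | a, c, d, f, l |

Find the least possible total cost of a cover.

9

Echo, Flint together cover every element (Echo ∪ Flint = {a, b, c, d, e, f, g, h, i, j, k, l}); total cost 7 + 2 = 9.
No covering selection has total cost below 9.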